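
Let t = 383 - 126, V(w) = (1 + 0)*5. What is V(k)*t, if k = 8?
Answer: 1285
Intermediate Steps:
V(w) = 5 (V(w) = 1*5 = 5)
t = 257
V(k)*t = 5*257 = 1285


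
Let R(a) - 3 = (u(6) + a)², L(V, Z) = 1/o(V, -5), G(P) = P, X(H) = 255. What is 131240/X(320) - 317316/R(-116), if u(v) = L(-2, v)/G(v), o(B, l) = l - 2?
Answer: 34992957752/71254263 ≈ 491.10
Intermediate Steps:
o(B, l) = -2 + l
L(V, Z) = -⅐ (L(V, Z) = 1/(-2 - 5) = 1/(-7) = -⅐)
u(v) = -1/(7*v)
R(a) = 3 + (-1/42 + a)² (R(a) = 3 + (-⅐/6 + a)² = 3 + (-⅐*⅙ + a)² = 3 + (-1/42 + a)²)
131240/X(320) - 317316/R(-116) = 131240/255 - 317316/(3 + (-1 + 42*(-116))²/1764) = 131240*(1/255) - 317316/(3 + (-1 - 4872)²/1764) = 1544/3 - 317316/(3 + (1/1764)*(-4873)²) = 1544/3 - 317316/(3 + (1/1764)*23746129) = 1544/3 - 317316/(3 + 23746129/1764) = 1544/3 - 317316/23751421/1764 = 1544/3 - 317316*1764/23751421 = 1544/3 - 559745424/23751421 = 34992957752/71254263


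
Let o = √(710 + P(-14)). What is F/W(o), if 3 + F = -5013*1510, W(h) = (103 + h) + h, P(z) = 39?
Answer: -779672199/7613 + 15139266*√749/7613 ≈ -47989.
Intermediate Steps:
o = √749 (o = √(710 + 39) = √749 ≈ 27.368)
W(h) = 103 + 2*h
F = -7569633 (F = -3 - 5013*1510 = -3 - 7569630 = -7569633)
F/W(o) = -7569633/(103 + 2*√749)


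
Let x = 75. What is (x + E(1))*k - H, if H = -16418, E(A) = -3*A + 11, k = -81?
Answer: 9695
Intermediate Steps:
E(A) = 11 - 3*A
(x + E(1))*k - H = (75 + (11 - 3*1))*(-81) - 1*(-16418) = (75 + (11 - 3))*(-81) + 16418 = (75 + 8)*(-81) + 16418 = 83*(-81) + 16418 = -6723 + 16418 = 9695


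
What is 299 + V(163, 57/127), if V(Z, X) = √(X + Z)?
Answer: 299 + √2636266/127 ≈ 311.78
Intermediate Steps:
299 + V(163, 57/127) = 299 + √(57/127 + 163) = 299 + √(20758/127) = 299 + √2636266/127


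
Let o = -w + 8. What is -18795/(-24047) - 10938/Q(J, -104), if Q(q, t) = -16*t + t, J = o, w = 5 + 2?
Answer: -38950981/6252220 ≈ -6.2299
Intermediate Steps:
w = 7
o = 1 (o = -1*7 + 8 = -7 + 8 = 1)
J = 1
Q(q, t) = -15*t
-18795/(-24047) - 10938/Q(J, -104) = -18795/(-24047) - 10938/((-15*(-104))) = -18795*(-1/24047) - 10938/1560 = 18795/24047 - 10938*1/1560 = 18795/24047 - 1823/260 = -38950981/6252220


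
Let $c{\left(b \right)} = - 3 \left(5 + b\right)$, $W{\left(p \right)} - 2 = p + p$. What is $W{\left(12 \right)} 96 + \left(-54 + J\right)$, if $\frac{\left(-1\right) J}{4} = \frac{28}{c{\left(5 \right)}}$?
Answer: $\frac{36686}{15} \approx 2445.7$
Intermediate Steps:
$W{\left(p \right)} = 2 + 2 p$ ($W{\left(p \right)} = 2 + \left(p + p\right) = 2 + 2 p$)
$c{\left(b \right)} = -15 - 3 b$
$J = \frac{56}{15}$ ($J = - 4 \frac{28}{-15 - 15} = - 4 \frac{28}{-30} = - 4 \cdot 28 \left(- \frac{1}{30}\right) = \left(-4\right) \left(- \frac{14}{15}\right) = \frac{56}{15} \approx 3.7333$)
$W{\left(12 \right)} 96 + \left(-54 + J\right) = \left(2 + 2 \cdot 12\right) 96 + \left(-54 + \frac{56}{15}\right) = \left(2 + 24\right) 96 - \frac{754}{15} = 26 \cdot 96 - \frac{754}{15} = 2496 - \frac{754}{15} = \frac{36686}{15}$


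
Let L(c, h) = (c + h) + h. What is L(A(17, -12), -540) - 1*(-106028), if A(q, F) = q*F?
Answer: 104744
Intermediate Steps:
A(q, F) = F*q
L(c, h) = c + 2*h
L(A(17, -12), -540) - 1*(-106028) = (-12*17 + 2*(-540)) - 1*(-106028) = (-204 - 1080) + 106028 = -1284 + 106028 = 104744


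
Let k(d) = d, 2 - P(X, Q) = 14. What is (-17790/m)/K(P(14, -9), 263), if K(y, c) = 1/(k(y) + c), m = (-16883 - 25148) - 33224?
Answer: 297686/5017 ≈ 59.335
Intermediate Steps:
P(X, Q) = -12 (P(X, Q) = 2 - 1*14 = 2 - 14 = -12)
m = -75255 (m = -42031 - 33224 = -75255)
K(y, c) = 1/(c + y) (K(y, c) = 1/(y + c) = 1/(c + y))
(-17790/m)/K(P(14, -9), 263) = (-17790/(-75255))/(1/(263 - 12)) = (-17790*(-1/75255))/(1/251) = 1186/(5017*(1/251)) = (1186/5017)*251 = 297686/5017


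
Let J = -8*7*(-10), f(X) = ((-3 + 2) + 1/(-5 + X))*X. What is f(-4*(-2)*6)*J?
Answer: -1128960/43 ≈ -26255.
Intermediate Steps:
f(X) = X*(-1 + 1/(-5 + X)) (f(X) = (-1 + 1/(-5 + X))*X = X*(-1 + 1/(-5 + X)))
J = 560 (J = -56*(-10) = 560)
f(-4*(-2)*6)*J = ((-4*(-2)*6)*(6 - (-4*(-2))*6)/(-5 - 4*(-2)*6))*560 = ((8*6)*(6 - 8*6)/(-5 + 8*6))*560 = (48*(6 - 1*48)/(-5 + 48))*560 = (48*(6 - 48)/43)*560 = (48*(1/43)*(-42))*560 = -2016/43*560 = -1128960/43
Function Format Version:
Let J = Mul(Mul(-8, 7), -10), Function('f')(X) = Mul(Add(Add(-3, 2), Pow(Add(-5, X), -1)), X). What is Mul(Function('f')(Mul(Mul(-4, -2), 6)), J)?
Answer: Rational(-1128960, 43) ≈ -26255.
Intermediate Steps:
Function('f')(X) = Mul(X, Add(-1, Pow(Add(-5, X), -1))) (Function('f')(X) = Mul(Add(-1, Pow(Add(-5, X), -1)), X) = Mul(X, Add(-1, Pow(Add(-5, X), -1))))
J = 560 (J = Mul(-56, -10) = 560)
Mul(Function('f')(Mul(Mul(-4, -2), 6)), J) = Mul(Mul(Mul(Mul(-4, -2), 6), Pow(Add(-5, Mul(Mul(-4, -2), 6)), -1), Add(6, Mul(-1, Mul(Mul(-4, -2), 6)))), 560) = Mul(Mul(Mul(8, 6), Pow(Add(-5, Mul(8, 6)), -1), Add(6, Mul(-1, Mul(8, 6)))), 560) = Mul(Mul(48, Pow(Add(-5, 48), -1), Add(6, Mul(-1, 48))), 560) = Mul(Mul(48, Pow(43, -1), Add(6, -48)), 560) = Mul(Mul(48, Rational(1, 43), -42), 560) = Mul(Rational(-2016, 43), 560) = Rational(-1128960, 43)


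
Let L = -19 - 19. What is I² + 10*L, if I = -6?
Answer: -344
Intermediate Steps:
L = -38
I² + 10*L = (-6)² + 10*(-38) = 36 - 380 = -344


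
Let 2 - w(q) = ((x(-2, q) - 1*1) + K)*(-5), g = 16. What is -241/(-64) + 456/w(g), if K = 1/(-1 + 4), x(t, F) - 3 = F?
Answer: 155273/17984 ≈ 8.6340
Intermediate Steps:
x(t, F) = 3 + F
K = 1/3 ≈ 0.33333
w(q) = 41/3 + 5*q (w(q) = 2 - (((3 + q) - 1*1) + 1/3)*(-5) = 2 - (((3 + q) - 1) + 1/3)*(-5) = 2 - ((2 + q) + 1/3)*(-5) = 2 - (7/3 + q)*(-5) = 2 - (-35/3 - 5*q) = 2 + (35/3 + 5*q) = 41/3 + 5*q)
-241/(-64) + 456/w(g) = -241/(-64) + 456/(41/3 + 5*16) = -241*(-1/64) + 456/(41/3 + 80) = 241/64 + 456/(281/3) = 241/64 + 456*(3/281) = 241/64 + 1368/281 = 155273/17984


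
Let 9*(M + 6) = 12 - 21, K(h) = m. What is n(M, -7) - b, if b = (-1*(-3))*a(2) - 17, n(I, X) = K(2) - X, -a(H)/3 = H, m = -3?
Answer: 39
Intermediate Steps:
a(H) = -3*H
K(h) = -3
M = -7 (M = -6 + (12 - 21)/9 = -6 + (1/9)*(-9) = -6 - 1 = -7)
n(I, X) = -3 - X
b = -35 (b = (-1*(-3))*(-3*2) - 17 = 3*(-6) - 17 = -18 - 17 = -35)
n(M, -7) - b = (-3 - 1*(-7)) - 1*(-35) = (-3 + 7) + 35 = 4 + 35 = 39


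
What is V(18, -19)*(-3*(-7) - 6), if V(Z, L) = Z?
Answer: 270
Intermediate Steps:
V(18, -19)*(-3*(-7) - 6) = 18*(-3*(-7) - 6) = 18*(21 - 6) = 18*15 = 270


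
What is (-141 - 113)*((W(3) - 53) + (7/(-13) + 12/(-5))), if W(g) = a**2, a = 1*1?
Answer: 907034/65 ≈ 13954.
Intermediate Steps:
a = 1
W(g) = 1 (W(g) = 1**2 = 1)
(-141 - 113)*((W(3) - 53) + (7/(-13) + 12/(-5))) = (-141 - 113)*((1 - 53) + (7/(-13) + 12/(-5))) = -254*(-52 + (7*(-1/13) + 12*(-1/5))) = -254*(-52 + (-7/13 - 12/5)) = -254*(-52 - 191/65) = -254*(-3571/65) = 907034/65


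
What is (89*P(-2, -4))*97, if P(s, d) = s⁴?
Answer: 138128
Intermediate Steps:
(89*P(-2, -4))*97 = (89*(-2)⁴)*97 = (89*16)*97 = 1424*97 = 138128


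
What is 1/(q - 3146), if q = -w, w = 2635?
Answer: -1/5781 ≈ -0.00017298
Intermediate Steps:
q = -2635 (q = -1*2635 = -2635)
1/(q - 3146) = 1/(-2635 - 3146) = 1/(-5781) = -1/5781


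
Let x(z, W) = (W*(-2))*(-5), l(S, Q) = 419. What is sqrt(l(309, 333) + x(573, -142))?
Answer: I*sqrt(1001) ≈ 31.639*I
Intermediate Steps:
x(z, W) = 10*W (x(z, W) = -2*W*(-5) = 10*W)
sqrt(l(309, 333) + x(573, -142)) = sqrt(419 + 10*(-142)) = sqrt(419 - 1420) = sqrt(-1001) = I*sqrt(1001)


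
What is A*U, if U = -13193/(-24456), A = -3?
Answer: -13193/8152 ≈ -1.6184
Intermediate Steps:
U = 13193/24456 (U = -13193*(-1/24456) = 13193/24456 ≈ 0.53946)
A*U = -3*13193/24456 = -13193/8152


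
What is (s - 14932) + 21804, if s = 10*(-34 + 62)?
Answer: 7152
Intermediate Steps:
s = 280 (s = 10*28 = 280)
(s - 14932) + 21804 = (280 - 14932) + 21804 = -14652 + 21804 = 7152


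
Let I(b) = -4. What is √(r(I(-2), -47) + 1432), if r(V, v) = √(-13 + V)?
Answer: √(1432 + I*√17) ≈ 37.842 + 0.0545*I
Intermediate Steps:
√(r(I(-2), -47) + 1432) = √(√(-13 - 4) + 1432) = √(√(-17) + 1432) = √(I*√17 + 1432) = √(1432 + I*√17)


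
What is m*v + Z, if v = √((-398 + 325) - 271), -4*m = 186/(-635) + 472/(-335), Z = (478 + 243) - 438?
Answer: 283 + 36203*I*√86/42545 ≈ 283.0 + 7.8912*I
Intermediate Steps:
Z = 283 (Z = 721 - 438 = 283)
m = 36203/85090 (m = -(186/(-635) + 472/(-335))/4 = -(186*(-1/635) + 472*(-1/335))/4 = -(-186/635 - 472/335)/4 = -¼*(-72406/42545) = 36203/85090 ≈ 0.42547)
v = 2*I*√86 (v = √(-73 - 271) = √(-344) = 2*I*√86 ≈ 18.547*I)
m*v + Z = 36203*(2*I*√86)/85090 + 283 = 36203*I*√86/42545 + 283 = 283 + 36203*I*√86/42545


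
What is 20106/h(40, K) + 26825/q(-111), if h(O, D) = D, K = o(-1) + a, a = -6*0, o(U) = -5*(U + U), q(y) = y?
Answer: 26534/15 ≈ 1768.9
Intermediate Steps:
o(U) = -10*U
a = 0
K = 10 (K = -10*(-1) + 0 = 10 + 0 = 10)
20106/h(40, K) + 26825/q(-111) = 20106/10 + 26825/(-111) = 20106*(1/10) + 26825*(-1/111) = 10053/5 - 725/3 = 26534/15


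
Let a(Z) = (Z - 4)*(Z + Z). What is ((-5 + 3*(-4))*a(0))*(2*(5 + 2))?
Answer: 0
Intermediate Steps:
a(Z) = 2*Z*(-4 + Z) (a(Z) = (-4 + Z)*(2*Z) = 2*Z*(-4 + Z))
((-5 + 3*(-4))*a(0))*(2*(5 + 2)) = ((-5 + 3*(-4))*(2*0*(-4 + 0)))*(2*(5 + 2)) = ((-5 - 12)*(2*0*(-4)))*(2*7) = -17*0*14 = 0*14 = 0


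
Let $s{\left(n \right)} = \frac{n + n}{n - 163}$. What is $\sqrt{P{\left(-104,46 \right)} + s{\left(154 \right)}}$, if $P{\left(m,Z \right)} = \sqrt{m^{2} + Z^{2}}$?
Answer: $\frac{\sqrt{-308 + 18 \sqrt{3233}}}{3} \approx 8.9161$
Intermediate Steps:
$P{\left(m,Z \right)} = \sqrt{Z^{2} + m^{2}}$
$s{\left(n \right)} = \frac{2 n}{-163 + n}$ ($s{\left(n \right)} = \frac{2 n}{n - 163} = \frac{2 n}{-163 + n}$)
$\sqrt{P{\left(-104,46 \right)} + s{\left(154 \right)}} = \sqrt{\sqrt{46^{2} + \left(-104\right)^{2}} + 2 \cdot 154 \frac{1}{-163 + 154}} = \sqrt{\sqrt{2116 + 10816} + 2 \cdot 154 \frac{1}{-9}} = \sqrt{\sqrt{12932} + 2 \cdot 154 \left(- \frac{1}{9}\right)} = \sqrt{2 \sqrt{3233} - \frac{308}{9}} = \sqrt{- \frac{308}{9} + 2 \sqrt{3233}}$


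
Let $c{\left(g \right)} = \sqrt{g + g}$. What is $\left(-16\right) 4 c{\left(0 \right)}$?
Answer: $0$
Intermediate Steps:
$c{\left(g \right)} = \sqrt{2} \sqrt{g}$ ($c{\left(g \right)} = \sqrt{2 g} = \sqrt{2} \sqrt{g}$)
$\left(-16\right) 4 c{\left(0 \right)} = \left(-16\right) 4 \sqrt{2} \sqrt{0} = - 64 \sqrt{2} \cdot 0 = \left(-64\right) 0 = 0$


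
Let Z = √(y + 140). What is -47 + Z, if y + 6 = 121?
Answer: -47 + √255 ≈ -31.031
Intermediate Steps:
y = 115 (y = -6 + 121 = 115)
Z = √255 (Z = √(115 + 140) = √255 ≈ 15.969)
-47 + Z = -47 + √255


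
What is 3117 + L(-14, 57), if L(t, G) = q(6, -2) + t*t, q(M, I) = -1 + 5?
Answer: 3317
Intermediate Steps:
q(M, I) = 4
L(t, G) = 4 + t² (L(t, G) = 4 + t*t = 4 + t²)
3117 + L(-14, 57) = 3117 + (4 + (-14)²) = 3117 + (4 + 196) = 3117 + 200 = 3317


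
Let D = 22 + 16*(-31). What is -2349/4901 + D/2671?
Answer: -296457/451399 ≈ -0.65675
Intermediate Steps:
D = -474 (D = 22 - 496 = -474)
-2349/4901 + D/2671 = -2349/4901 - 474/2671 = -2349*1/4901 - 474*1/2671 = -81/169 - 474/2671 = -296457/451399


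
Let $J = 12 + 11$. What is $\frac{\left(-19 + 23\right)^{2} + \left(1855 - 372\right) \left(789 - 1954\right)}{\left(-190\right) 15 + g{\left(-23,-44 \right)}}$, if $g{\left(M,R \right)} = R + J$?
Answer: $\frac{575893}{957} \approx 601.77$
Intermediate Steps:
$J = 23$
$g{\left(M,R \right)} = 23 + R$ ($g{\left(M,R \right)} = R + 23 = 23 + R$)
$\frac{\left(-19 + 23\right)^{2} + \left(1855 - 372\right) \left(789 - 1954\right)}{\left(-190\right) 15 + g{\left(-23,-44 \right)}} = \frac{\left(-19 + 23\right)^{2} + \left(1855 - 372\right) \left(789 - 1954\right)}{\left(-190\right) 15 + \left(23 - 44\right)} = \frac{4^{2} + 1483 \left(-1165\right)}{-2850 - 21} = \frac{16 - 1727695}{-2871} = \left(-1727679\right) \left(- \frac{1}{2871}\right) = \frac{575893}{957}$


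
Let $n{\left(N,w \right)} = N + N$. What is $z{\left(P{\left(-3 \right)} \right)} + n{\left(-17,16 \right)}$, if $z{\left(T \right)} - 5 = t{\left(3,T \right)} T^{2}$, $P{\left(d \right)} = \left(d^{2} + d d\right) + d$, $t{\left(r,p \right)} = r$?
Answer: $646$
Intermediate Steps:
$P{\left(d \right)} = d + 2 d^{2}$ ($P{\left(d \right)} = \left(d^{2} + d^{2}\right) + d = 2 d^{2} + d = d + 2 d^{2}$)
$n{\left(N,w \right)} = 2 N$
$z{\left(T \right)} = 5 + 3 T^{2}$
$z{\left(P{\left(-3 \right)} \right)} + n{\left(-17,16 \right)} = \left(5 + 3 \left(- 3 \left(1 + 2 \left(-3\right)\right)\right)^{2}\right) + 2 \left(-17\right) = \left(5 + 3 \left(- 3 \left(1 - 6\right)\right)^{2}\right) - 34 = \left(5 + 3 \left(\left(-3\right) \left(-5\right)\right)^{2}\right) - 34 = \left(5 + 3 \cdot 15^{2}\right) - 34 = \left(5 + 3 \cdot 225\right) - 34 = \left(5 + 675\right) - 34 = 680 - 34 = 646$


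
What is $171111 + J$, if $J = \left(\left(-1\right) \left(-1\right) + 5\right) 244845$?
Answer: $1640181$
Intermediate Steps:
$J = 1469070$ ($J = \left(1 + 5\right) 244845 = 6 \cdot 244845 = 1469070$)
$171111 + J = 171111 + 1469070 = 1640181$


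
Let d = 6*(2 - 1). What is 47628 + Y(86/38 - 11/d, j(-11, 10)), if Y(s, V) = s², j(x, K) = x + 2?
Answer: 618975889/12996 ≈ 47628.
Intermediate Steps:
j(x, K) = 2 + x
d = 6 (d = 6*1 = 6)
47628 + Y(86/38 - 11/d, j(-11, 10)) = 47628 + (86/38 - 11/6)² = 47628 + (86*(1/38) - 11*⅙)² = 47628 + (43/19 - 11/6)² = 47628 + (49/114)² = 47628 + 2401/12996 = 618975889/12996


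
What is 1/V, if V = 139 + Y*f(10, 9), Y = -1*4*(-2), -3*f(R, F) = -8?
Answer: 3/481 ≈ 0.0062370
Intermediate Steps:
f(R, F) = 8/3 (f(R, F) = -⅓*(-8) = 8/3)
Y = 8 (Y = -4*(-2) = 8)
V = 481/3 (V = 139 + 8*(8/3) = 139 + 64/3 = 481/3 ≈ 160.33)
1/V = 1/(481/3) = 3/481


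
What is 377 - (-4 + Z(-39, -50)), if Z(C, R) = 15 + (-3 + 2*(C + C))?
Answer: 525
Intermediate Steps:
Z(C, R) = 12 + 4*C (Z(C, R) = 15 + (-3 + 2*(2*C)) = 15 + (-3 + 4*C) = 12 + 4*C)
377 - (-4 + Z(-39, -50)) = 377 - (-4 + (12 + 4*(-39))) = 377 - (-4 + (12 - 156)) = 377 - (-4 - 144) = 377 - 1*(-148) = 377 + 148 = 525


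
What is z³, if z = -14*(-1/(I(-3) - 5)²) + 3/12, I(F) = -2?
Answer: 3375/21952 ≈ 0.15374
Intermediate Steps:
z = 15/28 (z = -14*(-1/(-2 - 5)²) + 3/12 = -14/((-1*(-7)²)) + 3*(1/12) = -14/((-1*49)) + ¼ = -14/(-49) + ¼ = -14*(-1/49) + ¼ = 2/7 + ¼ = 15/28 ≈ 0.53571)
z³ = (15/28)³ = 3375/21952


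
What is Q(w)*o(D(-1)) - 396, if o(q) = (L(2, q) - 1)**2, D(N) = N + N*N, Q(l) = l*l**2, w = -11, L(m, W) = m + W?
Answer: -1727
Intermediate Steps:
L(m, W) = W + m
Q(l) = l**3
D(N) = N + N**2
o(q) = (1 + q)**2 (o(q) = ((q + 2) - 1)**2 = ((2 + q) - 1)**2 = (1 + q)**2)
Q(w)*o(D(-1)) - 396 = (-11)**3*(1 - (1 - 1))**2 - 396 = -1331*(1 - 1*0)**2 - 396 = -1331*(1 + 0)**2 - 396 = -1331*1**2 - 396 = -1331*1 - 396 = -1331 - 396 = -1727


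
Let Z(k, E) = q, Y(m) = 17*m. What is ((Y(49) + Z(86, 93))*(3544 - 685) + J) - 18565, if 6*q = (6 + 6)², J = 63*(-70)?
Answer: 2427188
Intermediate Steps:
J = -4410
q = 24 (q = (6 + 6)²/6 = (⅙)*12² = (⅙)*144 = 24)
Z(k, E) = 24
((Y(49) + Z(86, 93))*(3544 - 685) + J) - 18565 = ((17*49 + 24)*(3544 - 685) - 4410) - 18565 = ((833 + 24)*2859 - 4410) - 18565 = (857*2859 - 4410) - 18565 = (2450163 - 4410) - 18565 = 2445753 - 18565 = 2427188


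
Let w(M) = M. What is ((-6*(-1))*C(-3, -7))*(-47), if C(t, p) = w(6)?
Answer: -1692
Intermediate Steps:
C(t, p) = 6
((-6*(-1))*C(-3, -7))*(-47) = (-6*(-1)*6)*(-47) = (6*6)*(-47) = 36*(-47) = -1692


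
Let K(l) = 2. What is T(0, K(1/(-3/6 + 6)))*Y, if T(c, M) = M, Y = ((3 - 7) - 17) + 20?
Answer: -2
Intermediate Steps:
Y = -1 (Y = (-4 - 17) + 20 = -21 + 20 = -1)
T(0, K(1/(-3/6 + 6)))*Y = 2*(-1) = -2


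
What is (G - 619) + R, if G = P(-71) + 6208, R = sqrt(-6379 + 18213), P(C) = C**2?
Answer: 10630 + sqrt(11834) ≈ 10739.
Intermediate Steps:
R = sqrt(11834) ≈ 108.78
G = 11249 (G = (-71)**2 + 6208 = 5041 + 6208 = 11249)
(G - 619) + R = (11249 - 619) + sqrt(11834) = 10630 + sqrt(11834)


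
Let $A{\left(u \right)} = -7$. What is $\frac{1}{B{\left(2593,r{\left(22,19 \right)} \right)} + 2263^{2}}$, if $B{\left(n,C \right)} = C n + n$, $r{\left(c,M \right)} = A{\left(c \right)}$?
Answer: $\frac{1}{5105611} \approx 1.9586 \cdot 10^{-7}$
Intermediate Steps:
$r{\left(c,M \right)} = -7$
$B{\left(n,C \right)} = n + C n$
$\frac{1}{B{\left(2593,r{\left(22,19 \right)} \right)} + 2263^{2}} = \frac{1}{2593 \left(1 - 7\right) + 2263^{2}} = \frac{1}{2593 \left(-6\right) + 5121169} = \frac{1}{-15558 + 5121169} = \frac{1}{5105611}$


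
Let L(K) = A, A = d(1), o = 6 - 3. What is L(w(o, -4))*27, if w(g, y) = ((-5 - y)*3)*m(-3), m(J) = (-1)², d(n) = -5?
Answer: -135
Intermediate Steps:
o = 3
m(J) = 1
A = -5
w(g, y) = -15 - 3*y (w(g, y) = ((-5 - y)*3)*1 = (-15 - 3*y)*1 = -15 - 3*y)
L(K) = -5
L(w(o, -4))*27 = -5*27 = -135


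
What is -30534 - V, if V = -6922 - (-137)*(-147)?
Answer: -3473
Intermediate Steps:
V = -27061 (V = -6922 - 1*20139 = -6922 - 20139 = -27061)
-30534 - V = -30534 - 1*(-27061) = -30534 + 27061 = -3473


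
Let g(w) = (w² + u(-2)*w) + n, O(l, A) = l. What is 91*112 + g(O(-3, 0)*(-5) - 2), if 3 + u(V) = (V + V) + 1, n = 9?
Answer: 10292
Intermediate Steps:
u(V) = -2 + 2*V (u(V) = -3 + ((V + V) + 1) = -3 + (2*V + 1) = -3 + (1 + 2*V) = -2 + 2*V)
g(w) = 9 + w² - 6*w (g(w) = (w² + (-2 + 2*(-2))*w) + 9 = (w² + (-2 - 4)*w) + 9 = (w² - 6*w) + 9 = 9 + w² - 6*w)
91*112 + g(O(-3, 0)*(-5) - 2) = 91*112 + (9 + (-3*(-5) - 2)² - 6*(-3*(-5) - 2)) = 10192 + (9 + (15 - 2)² - 6*(15 - 2)) = 10192 + (9 + 13² - 6*13) = 10192 + (9 + 169 - 78) = 10192 + 100 = 10292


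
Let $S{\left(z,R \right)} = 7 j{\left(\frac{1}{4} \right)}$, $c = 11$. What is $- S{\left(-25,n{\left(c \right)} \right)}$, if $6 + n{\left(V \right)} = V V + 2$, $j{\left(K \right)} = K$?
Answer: $- \frac{7}{4} \approx -1.75$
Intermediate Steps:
$n{\left(V \right)} = -4 + V^{2}$ ($n{\left(V \right)} = -6 + \left(V V + 2\right) = -6 + \left(V^{2} + 2\right) = -6 + \left(2 + V^{2}\right) = -4 + V^{2}$)
$S{\left(z,R \right)} = \frac{7}{4}$
$- S{\left(-25,n{\left(c \right)} \right)} = \left(-1\right) \frac{7}{4} = - \frac{7}{4}$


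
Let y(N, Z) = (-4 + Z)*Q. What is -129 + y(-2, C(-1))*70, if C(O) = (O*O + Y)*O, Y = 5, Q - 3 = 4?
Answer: -5029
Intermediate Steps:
Q = 7 (Q = 3 + 4 = 7)
C(O) = O*(5 + O**2) (C(O) = (O*O + 5)*O = (O**2 + 5)*O = (5 + O**2)*O = O*(5 + O**2))
y(N, Z) = -28 + 7*Z (y(N, Z) = (-4 + Z)*7 = -28 + 7*Z)
-129 + y(-2, C(-1))*70 = -129 + (-28 + 7*(-(5 + (-1)**2)))*70 = -129 + (-28 + 7*(-(5 + 1)))*70 = -129 + (-28 + 7*(-1*6))*70 = -129 + (-28 + 7*(-6))*70 = -129 + (-28 - 42)*70 = -129 - 70*70 = -129 - 4900 = -5029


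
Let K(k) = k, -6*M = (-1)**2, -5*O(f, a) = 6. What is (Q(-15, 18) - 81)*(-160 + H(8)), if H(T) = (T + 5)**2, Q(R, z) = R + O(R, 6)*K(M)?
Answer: -4311/5 ≈ -862.20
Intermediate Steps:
O(f, a) = -6/5 (O(f, a) = -1/5*6 = -6/5)
M = -1/6 (M = -1/6*(-1)**2 = -1/6*1 = -1/6 ≈ -0.16667)
Q(R, z) = 1/5 + R (Q(R, z) = R - 6/5*(-1/6) = R + 1/5 = 1/5 + R)
H(T) = (5 + T)**2
(Q(-15, 18) - 81)*(-160 + H(8)) = ((1/5 - 15) - 81)*(-160 + (5 + 8)**2) = (-74/5 - 81)*(-160 + 13**2) = -479*(-160 + 169)/5 = -479/5*9 = -4311/5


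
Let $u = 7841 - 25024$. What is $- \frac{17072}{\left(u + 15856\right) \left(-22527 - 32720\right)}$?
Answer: $- \frac{17072}{73312769} \approx -0.00023287$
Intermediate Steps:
$u = -17183$ ($u = 7841 - 25024 = -17183$)
$- \frac{17072}{\left(u + 15856\right) \left(-22527 - 32720\right)} = - \frac{17072}{\left(-17183 + 15856\right) \left(-22527 - 32720\right)} = - \frac{17072}{\left(-1327\right) \left(-55247\right)} = - \frac{17072}{73312769}$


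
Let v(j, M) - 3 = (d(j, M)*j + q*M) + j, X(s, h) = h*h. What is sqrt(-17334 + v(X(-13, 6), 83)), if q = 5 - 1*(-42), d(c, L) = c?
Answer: I*sqrt(12098) ≈ 109.99*I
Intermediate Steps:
q = 47 (q = 5 + 42 = 47)
X(s, h) = h**2
v(j, M) = 3 + j + j**2 + 47*M (v(j, M) = 3 + ((j*j + 47*M) + j) = 3 + ((j**2 + 47*M) + j) = 3 + (j + j**2 + 47*M) = 3 + j + j**2 + 47*M)
sqrt(-17334 + v(X(-13, 6), 83)) = sqrt(-17334 + (3 + 6**2 + (6**2)**2 + 47*83)) = sqrt(-17334 + (3 + 36 + 36**2 + 3901)) = sqrt(-17334 + (3 + 36 + 1296 + 3901)) = sqrt(-17334 + 5236) = sqrt(-12098) = I*sqrt(12098)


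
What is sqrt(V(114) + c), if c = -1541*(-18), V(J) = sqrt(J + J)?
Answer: sqrt(27738 + 2*sqrt(57)) ≈ 166.59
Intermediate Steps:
V(J) = sqrt(2)*sqrt(J) (V(J) = sqrt(2*J) = sqrt(2)*sqrt(J))
c = 27738
sqrt(V(114) + c) = sqrt(sqrt(2)*sqrt(114) + 27738) = sqrt(2*sqrt(57) + 27738) = sqrt(27738 + 2*sqrt(57))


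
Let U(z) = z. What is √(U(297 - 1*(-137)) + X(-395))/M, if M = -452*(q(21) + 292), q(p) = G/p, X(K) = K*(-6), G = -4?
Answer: -21*√701/1384928 ≈ -0.00040147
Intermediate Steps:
X(K) = -6*K
q(p) = -4/p
M = -2769856/21 (M = -452*(-4/21 + 292) = -452*6128/21 = -2769856/21 ≈ -1.3190e+5)
√(U(297 - 1*(-137)) + X(-395))/M = √((297 - 1*(-137)) - 6*(-395))/(-2769856/21) = √((297 + 137) + 2370)*(-21/2769856) = √(434 + 2370)*(-21/2769856) = √2804*(-21/2769856) = (2*√701)*(-21/2769856) = -21*√701/1384928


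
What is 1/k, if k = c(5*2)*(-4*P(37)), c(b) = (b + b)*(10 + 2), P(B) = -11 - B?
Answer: 1/46080 ≈ 2.1701e-5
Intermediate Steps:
c(b) = 24*b (c(b) = (2*b)*12 = 24*b)
k = 46080 (k = (24*(5*2))*(-4*(-11 - 1*37)) = (24*10)*(-4*(-11 - 37)) = 240*(-4*(-48)) = 240*192 = 46080)
1/k = 1/46080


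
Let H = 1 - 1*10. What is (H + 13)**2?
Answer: 16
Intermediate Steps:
H = -9 (H = 1 - 10 = -9)
(H + 13)**2 = (-9 + 13)**2 = 4**2 = 16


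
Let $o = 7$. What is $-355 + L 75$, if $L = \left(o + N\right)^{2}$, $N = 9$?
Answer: $18845$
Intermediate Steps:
$L = 256$ ($L = \left(7 + 9\right)^{2} = 16^{2} = 256$)
$-355 + L 75 = -355 + 256 \cdot 75 = -355 + 19200 = 18845$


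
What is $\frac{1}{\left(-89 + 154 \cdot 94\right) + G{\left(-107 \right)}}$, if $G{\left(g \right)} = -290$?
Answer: $\frac{1}{14097} \approx 7.0937 \cdot 10^{-5}$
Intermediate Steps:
$\frac{1}{\left(-89 + 154 \cdot 94\right) + G{\left(-107 \right)}} = \frac{1}{\left(-89 + 154 \cdot 94\right) - 290} = \frac{1}{\left(-89 + 14476\right) - 290} = \frac{1}{14387 - 290} = \frac{1}{14097}$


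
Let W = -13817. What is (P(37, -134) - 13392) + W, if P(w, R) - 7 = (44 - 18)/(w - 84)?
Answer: -1278520/47 ≈ -27203.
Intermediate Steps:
P(w, R) = 7 + 26/(-84 + w) (P(w, R) = 7 + (44 - 18)/(w - 84) = 7 + 26/(-84 + w))
(P(37, -134) - 13392) + W = ((-562 + 7*37)/(-84 + 37) - 13392) - 13817 = ((-562 + 259)/(-47) - 13392) - 13817 = (-1/47*(-303) - 13392) - 13817 = (303/47 - 13392) - 13817 = -629121/47 - 13817 = -1278520/47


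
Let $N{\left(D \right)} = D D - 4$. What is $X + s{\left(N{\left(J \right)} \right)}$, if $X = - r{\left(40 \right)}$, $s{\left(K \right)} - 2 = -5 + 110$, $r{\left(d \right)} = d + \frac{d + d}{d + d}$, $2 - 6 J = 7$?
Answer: $66$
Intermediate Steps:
$J = - \frac{5}{6}$ ($J = \frac{1}{3} - \frac{7}{6} = - \frac{5}{6} \approx -0.83333$)
$r{\left(d \right)} = 1 + d$ ($r{\left(d \right)} = d + \frac{2 d}{2 d} = d + 2 d \frac{1}{2 d} = d + 1 = 1 + d$)
$N{\left(D \right)} = -4 + D^{2}$ ($N{\left(D \right)} = D^{2} - 4 = -4 + D^{2}$)
$s{\left(K \right)} = 107$ ($s{\left(K \right)} = 2 + \left(-5 + 110\right) = 2 + 105 = 107$)
$X = -41$ ($X = - (1 + 40) = \left(-1\right) 41 = -41$)
$X + s{\left(N{\left(J \right)} \right)} = -41 + 107 = 66$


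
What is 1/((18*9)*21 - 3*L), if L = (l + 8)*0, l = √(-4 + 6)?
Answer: 1/3402 ≈ 0.00029394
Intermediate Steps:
l = √2 ≈ 1.4142
L = 0 (L = (√2 + 8)*0 = (8 + √2)*0 = 0)
1/((18*9)*21 - 3*L) = 1/((18*9)*21 - 3*0) = 1/(162*21 + 0) = 1/(3402 + 0) = 1/3402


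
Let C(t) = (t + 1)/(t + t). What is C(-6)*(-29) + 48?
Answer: 431/12 ≈ 35.917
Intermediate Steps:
C(t) = (1 + t)/(2*t) (C(t) = (1 + t)/((2*t)) = (1 + t)*(1/(2*t)) = (1 + t)/(2*t))
C(-6)*(-29) + 48 = ((½)*(1 - 6)/(-6))*(-29) + 48 = ((½)*(-⅙)*(-5))*(-29) + 48 = (5/12)*(-29) + 48 = -145/12 + 48 = 431/12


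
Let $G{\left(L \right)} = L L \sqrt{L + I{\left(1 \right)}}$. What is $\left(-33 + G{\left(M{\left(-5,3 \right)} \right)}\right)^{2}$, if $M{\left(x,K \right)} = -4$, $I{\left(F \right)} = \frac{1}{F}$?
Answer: $321 - 1056 i \sqrt{3} \approx 321.0 - 1829.0 i$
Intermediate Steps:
$G{\left(L \right)} = L^{2} \sqrt{1 + L}$ ($G{\left(L \right)} = L L \sqrt{L + 1^{-1}} = L^{2} \sqrt{L + 1} = L^{2} \sqrt{1 + L}$)
$\left(-33 + G{\left(M{\left(-5,3 \right)} \right)}\right)^{2} = \left(-33 + \left(-4\right)^{2} \sqrt{1 - 4}\right)^{2} = \left(-33 + 16 \sqrt{-3}\right)^{2} = \left(-33 + 16 i \sqrt{3}\right)^{2}$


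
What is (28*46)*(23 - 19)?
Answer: 5152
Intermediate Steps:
(28*46)*(23 - 19) = 1288*4 = 5152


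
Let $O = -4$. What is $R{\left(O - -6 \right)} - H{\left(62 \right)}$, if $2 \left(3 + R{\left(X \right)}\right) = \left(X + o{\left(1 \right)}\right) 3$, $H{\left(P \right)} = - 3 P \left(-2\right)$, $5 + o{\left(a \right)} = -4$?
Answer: $- \frac{771}{2} \approx -385.5$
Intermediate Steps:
$o{\left(a \right)} = -9$ ($o{\left(a \right)} = -5 - 4 = -9$)
$H{\left(P \right)} = 6 P$
$R{\left(X \right)} = - \frac{33}{2} + \frac{3 X}{2}$ ($R{\left(X \right)} = -3 + \frac{\left(X - 9\right) 3}{2} = -3 + \frac{\left(-9 + X\right) 3}{2} = -3 + \frac{-27 + 3 X}{2} = -3 + \left(- \frac{27}{2} + \frac{3 X}{2}\right) = - \frac{33}{2} + \frac{3 X}{2}$)
$R{\left(O - -6 \right)} - H{\left(62 \right)} = \left(- \frac{33}{2} + \frac{3 \left(-4 - -6\right)}{2}\right) - 6 \cdot 62 = \left(- \frac{33}{2} + \frac{3 \left(-4 + 6\right)}{2}\right) - 372 = \left(- \frac{33}{2} + \frac{3}{2} \cdot 2\right) - 372 = \left(- \frac{33}{2} + 3\right) - 372 = - \frac{27}{2} - 372 = - \frac{771}{2}$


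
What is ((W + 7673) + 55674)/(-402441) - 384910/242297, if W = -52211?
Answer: -52533928234/32503415659 ≈ -1.6163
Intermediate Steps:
((W + 7673) + 55674)/(-402441) - 384910/242297 = ((-52211 + 7673) + 55674)/(-402441) - 384910/242297 = (-44538 + 55674)*(-1/402441) - 384910*1/242297 = 11136*(-1/402441) - 384910/242297 = -3712/134147 - 384910/242297 = -52533928234/32503415659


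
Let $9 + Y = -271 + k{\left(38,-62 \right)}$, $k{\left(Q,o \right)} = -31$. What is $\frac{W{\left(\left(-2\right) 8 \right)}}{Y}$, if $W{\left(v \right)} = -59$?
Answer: $\frac{59}{311} \approx 0.18971$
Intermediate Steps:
$Y = -311$ ($Y = -9 - 302 = -311$)
$\frac{W{\left(\left(-2\right) 8 \right)}}{Y} = - \frac{59}{-311} = \left(-59\right) \left(- \frac{1}{311}\right) = \frac{59}{311}$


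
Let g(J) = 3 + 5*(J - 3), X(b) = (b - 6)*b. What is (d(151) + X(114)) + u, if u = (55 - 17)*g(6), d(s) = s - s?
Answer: 12996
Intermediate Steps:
X(b) = b*(-6 + b) (X(b) = (-6 + b)*b = b*(-6 + b))
d(s) = 0
g(J) = -12 + 5*J (g(J) = 3 + 5*(-3 + J) = 3 + (-15 + 5*J) = -12 + 5*J)
u = 684 (u = (55 - 17)*(-12 + 5*6) = 38*(-12 + 30) = 38*18 = 684)
(d(151) + X(114)) + u = (0 + 114*(-6 + 114)) + 684 = (0 + 114*108) + 684 = (0 + 12312) + 684 = 12312 + 684 = 12996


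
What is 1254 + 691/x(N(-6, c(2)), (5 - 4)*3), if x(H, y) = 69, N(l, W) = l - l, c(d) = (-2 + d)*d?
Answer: 87217/69 ≈ 1264.0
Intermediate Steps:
c(d) = d*(-2 + d)
N(l, W) = 0
1254 + 691/x(N(-6, c(2)), (5 - 4)*3) = 1254 + 691/69 = 87217/69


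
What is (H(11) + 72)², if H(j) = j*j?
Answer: 37249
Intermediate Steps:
H(j) = j²
(H(11) + 72)² = (11² + 72)² = (121 + 72)² = 193² = 37249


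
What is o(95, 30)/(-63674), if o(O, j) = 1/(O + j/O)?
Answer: -19/115313614 ≈ -1.6477e-7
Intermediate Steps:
o(95, 30)/(-63674) = (95/(30 + 95²))/(-63674) = (95/(30 + 9025))*(-1/63674) = (95/9055)*(-1/63674) = (95*(1/9055))*(-1/63674) = (19/1811)*(-1/63674) = -19/115313614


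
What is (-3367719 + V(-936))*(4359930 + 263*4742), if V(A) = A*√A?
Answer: -18883056379644 - 31489338816*I*√26 ≈ -1.8883e+13 - 1.6056e+11*I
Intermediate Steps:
V(A) = A^(3/2)
(-3367719 + V(-936))*(4359930 + 263*4742) = (-3367719 + (-936)^(3/2))*(4359930 + 263*4742) = (-3367719 - 5616*I*√26)*(4359930 + 1247146) = (-3367719 - 5616*I*√26)*5607076 = -18883056379644 - 31489338816*I*√26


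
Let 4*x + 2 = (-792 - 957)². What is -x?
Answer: -3058999/4 ≈ -7.6475e+5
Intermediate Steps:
x = 3058999/4 (x = -½ + (-792 - 957)²/4 = -½ + (¼)*(-1749)² = -½ + (¼)*3059001 = -½ + 3059001/4 = 3058999/4 ≈ 7.6475e+5)
-x = -1*3058999/4 = -3058999/4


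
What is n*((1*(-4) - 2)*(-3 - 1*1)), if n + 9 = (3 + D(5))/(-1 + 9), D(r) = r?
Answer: -192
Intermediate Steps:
n = -8 (n = -9 + (3 + 5)/(-1 + 9) = -9 + 8/8 = -9 + 8*(⅛) = -9 + 1 = -8)
n*((1*(-4) - 2)*(-3 - 1*1)) = -8*(1*(-4) - 2)*(-3 - 1*1) = -8*(-4 - 2)*(-3 - 1) = -(-48)*(-4) = -8*24 = -192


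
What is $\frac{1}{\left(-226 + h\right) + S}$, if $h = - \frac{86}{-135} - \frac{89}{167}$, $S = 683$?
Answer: $\frac{22545}{10305412} \approx 0.0021877$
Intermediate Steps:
$h = \frac{2347}{22545}$ ($h = \left(-86\right) \left(- \frac{1}{135}\right) - \frac{89}{167} = \frac{86}{135} - \frac{89}{167} = \frac{2347}{22545} \approx 0.1041$)
$\frac{1}{\left(-226 + h\right) + S} = \frac{1}{\left(-226 + \frac{2347}{22545}\right) + 683} = \frac{1}{- \frac{5092823}{22545} + 683} = \frac{1}{\frac{10305412}{22545}} = \frac{22545}{10305412}$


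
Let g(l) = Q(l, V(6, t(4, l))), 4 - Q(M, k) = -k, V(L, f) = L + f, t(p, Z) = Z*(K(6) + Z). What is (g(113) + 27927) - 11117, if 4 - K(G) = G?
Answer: 29363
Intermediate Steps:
K(G) = 4 - G
t(p, Z) = Z*(-2 + Z) (t(p, Z) = Z*((4 - 1*6) + Z) = Z*((4 - 6) + Z) = Z*(-2 + Z))
Q(M, k) = 4 + k (Q(M, k) = 4 - (-1)*k = 4 + k)
g(l) = 10 + l*(-2 + l) (g(l) = 4 + (6 + l*(-2 + l)) = 10 + l*(-2 + l))
(g(113) + 27927) - 11117 = ((10 + 113*(-2 + 113)) + 27927) - 11117 = ((10 + 113*111) + 27927) - 11117 = ((10 + 12543) + 27927) - 11117 = (12553 + 27927) - 11117 = 40480 - 11117 = 29363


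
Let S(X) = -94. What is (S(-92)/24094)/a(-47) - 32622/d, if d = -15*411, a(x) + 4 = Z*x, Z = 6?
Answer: 37465832893/7080383310 ≈ 5.2915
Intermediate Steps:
a(x) = -4 + 6*x
d = -6165
(S(-92)/24094)/a(-47) - 32622/d = (-94/24094)/(-4 + 6*(-47)) - 32622/(-6165) = (-94*1/24094)/(-4 - 282) - 32622*(-1/6165) = -47/12047/(-286) + 10874/2055 = -47/12047*(-1/286) + 10874/2055 = 47/3445442 + 10874/2055 = 37465832893/7080383310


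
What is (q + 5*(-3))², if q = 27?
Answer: 144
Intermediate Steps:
(q + 5*(-3))² = (27 + 5*(-3))² = (27 - 15)² = 12² = 144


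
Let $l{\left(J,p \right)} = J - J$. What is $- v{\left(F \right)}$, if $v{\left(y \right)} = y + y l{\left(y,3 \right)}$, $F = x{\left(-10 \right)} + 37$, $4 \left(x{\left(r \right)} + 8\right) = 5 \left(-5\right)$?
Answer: $- \frac{91}{4} \approx -22.75$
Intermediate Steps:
$x{\left(r \right)} = - \frac{57}{4}$ ($x{\left(r \right)} = -8 + \frac{5 \left(-5\right)}{4} = -8 + \frac{1}{4} \left(-25\right) = -8 - \frac{25}{4} = - \frac{57}{4}$)
$l{\left(J,p \right)} = 0$
$F = \frac{91}{4}$ ($F = - \frac{57}{4} + 37 = \frac{91}{4} \approx 22.75$)
$v{\left(y \right)} = y$ ($v{\left(y \right)} = y + y 0 = y + 0 = y$)
$- v{\left(F \right)} = \left(-1\right) \frac{91}{4} = - \frac{91}{4}$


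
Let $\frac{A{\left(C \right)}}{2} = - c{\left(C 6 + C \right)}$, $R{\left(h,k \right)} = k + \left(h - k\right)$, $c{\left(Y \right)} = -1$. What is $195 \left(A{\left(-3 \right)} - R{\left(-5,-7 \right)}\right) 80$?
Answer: $109200$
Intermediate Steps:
$R{\left(h,k \right)} = h$
$A{\left(C \right)} = 2$ ($A{\left(C \right)} = 2 \left(\left(-1\right) \left(-1\right)\right) = 2 \cdot 1 = 2$)
$195 \left(A{\left(-3 \right)} - R{\left(-5,-7 \right)}\right) 80 = 195 \left(2 - -5\right) 80 = 195 \left(2 + 5\right) 80 = 195 \cdot 7 \cdot 80 = 1365 \cdot 80 = 109200$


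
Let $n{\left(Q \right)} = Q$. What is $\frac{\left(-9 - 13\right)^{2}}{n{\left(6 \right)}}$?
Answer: $\frac{242}{3} \approx 80.667$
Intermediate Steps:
$\frac{\left(-9 - 13\right)^{2}}{n{\left(6 \right)}} = \frac{\left(-9 - 13\right)^{2}}{6} = \left(-22\right)^{2} \cdot \frac{1}{6} = 484 \cdot \frac{1}{6} = \frac{242}{3}$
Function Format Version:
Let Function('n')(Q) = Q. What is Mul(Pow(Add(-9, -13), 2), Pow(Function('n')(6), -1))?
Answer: Rational(242, 3) ≈ 80.667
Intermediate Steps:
Mul(Pow(Add(-9, -13), 2), Pow(Function('n')(6), -1)) = Mul(Pow(Add(-9, -13), 2), Pow(6, -1)) = Mul(Pow(-22, 2), Rational(1, 6)) = Mul(484, Rational(1, 6)) = Rational(242, 3)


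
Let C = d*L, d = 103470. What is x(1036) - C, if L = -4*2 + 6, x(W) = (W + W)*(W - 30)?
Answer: 2291372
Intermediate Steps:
x(W) = 2*W*(-30 + W) (x(W) = (2*W)*(-30 + W) = 2*W*(-30 + W))
L = -2 (L = -8 + 6 = -2)
C = -206940 (C = 103470*(-2) = -206940)
x(1036) - C = 2*1036*(-30 + 1036) - 1*(-206940) = 2*1036*1006 + 206940 = 2084432 + 206940 = 2291372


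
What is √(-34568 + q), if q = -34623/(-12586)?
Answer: 5*I*√219015643994/12586 ≈ 185.92*I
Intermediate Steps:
q = 34623/12586 (q = -34623*(-1/12586) = 34623/12586 ≈ 2.7509)
√(-34568 + q) = √(-34568 + 34623/12586) = √(-435038225/12586) = 5*I*√219015643994/12586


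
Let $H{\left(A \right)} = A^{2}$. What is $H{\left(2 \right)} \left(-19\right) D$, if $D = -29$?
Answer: $2204$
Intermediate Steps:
$H{\left(2 \right)} \left(-19\right) D = 2^{2} \left(-19\right) \left(-29\right) = 4 \left(-19\right) \left(-29\right) = \left(-76\right) \left(-29\right) = 2204$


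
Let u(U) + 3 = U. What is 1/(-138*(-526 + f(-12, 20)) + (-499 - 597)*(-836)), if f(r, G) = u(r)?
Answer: 1/990914 ≈ 1.0092e-6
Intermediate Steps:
u(U) = -3 + U
f(r, G) = -3 + r
1/(-138*(-526 + f(-12, 20)) + (-499 - 597)*(-836)) = 1/(-138*(-526 + (-3 - 12)) + (-499 - 597)*(-836)) = 1/(-138*(-526 - 15) - 1096*(-836)) = 1/(-138*(-541) + 916256) = 1/(74658 + 916256) = 1/990914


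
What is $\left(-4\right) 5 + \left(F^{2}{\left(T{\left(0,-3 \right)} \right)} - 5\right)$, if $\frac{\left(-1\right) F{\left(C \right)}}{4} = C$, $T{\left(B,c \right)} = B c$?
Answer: $-25$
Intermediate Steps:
$F{\left(C \right)} = - 4 C$
$\left(-4\right) 5 + \left(F^{2}{\left(T{\left(0,-3 \right)} \right)} - 5\right) = \left(-4\right) 5 - \left(5 - \left(- 4 \cdot 0 \left(-3\right)\right)^{2}\right) = -20 - \left(5 - \left(\left(-4\right) 0\right)^{2}\right) = -20 - \left(5 - 0^{2}\right) = -20 + \left(0 - 5\right) = -20 - 5 = -25$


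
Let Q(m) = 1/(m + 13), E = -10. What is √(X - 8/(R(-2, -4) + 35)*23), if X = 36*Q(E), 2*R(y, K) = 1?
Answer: 22*√71/71 ≈ 2.6109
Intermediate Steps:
Q(m) = 1/(13 + m)
R(y, K) = ½ (R(y, K) = (½)*1 = ½)
X = 12 (X = 36/(13 - 10) = 36/3 = 36*(⅓) = 12)
√(X - 8/(R(-2, -4) + 35)*23) = √(12 - 8/(½ + 35)*23) = √(12 - 8/71/2*23) = √(12 - 8*2/71*23) = √(12 - 16/71*23) = √(12 - 368/71) = √(484/71) = 22*√71/71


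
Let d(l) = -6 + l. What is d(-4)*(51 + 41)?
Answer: -920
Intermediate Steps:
d(-4)*(51 + 41) = (-6 - 4)*(51 + 41) = -10*92 = -920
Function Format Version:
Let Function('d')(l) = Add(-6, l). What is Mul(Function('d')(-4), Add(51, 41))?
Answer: -920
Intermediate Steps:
Mul(Function('d')(-4), Add(51, 41)) = Mul(Add(-6, -4), Add(51, 41)) = Mul(-10, 92) = -920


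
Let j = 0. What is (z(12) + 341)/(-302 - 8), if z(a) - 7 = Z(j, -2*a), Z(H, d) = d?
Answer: -162/155 ≈ -1.0452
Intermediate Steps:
z(a) = 7 - 2*a
(z(12) + 341)/(-302 - 8) = ((7 - 2*12) + 341)/(-302 - 8) = ((7 - 24) + 341)/(-310) = (-17 + 341)*(-1/310) = 324*(-1/310) = -162/155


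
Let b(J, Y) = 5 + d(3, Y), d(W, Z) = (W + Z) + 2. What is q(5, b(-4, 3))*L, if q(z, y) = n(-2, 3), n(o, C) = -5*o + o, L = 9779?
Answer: 78232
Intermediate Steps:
d(W, Z) = 2 + W + Z
n(o, C) = -4*o
b(J, Y) = 10 + Y (b(J, Y) = 5 + (2 + 3 + Y) = 5 + (5 + Y) = 10 + Y)
q(z, y) = 8 (q(z, y) = -4*(-2) = 8)
q(5, b(-4, 3))*L = 8*9779 = 78232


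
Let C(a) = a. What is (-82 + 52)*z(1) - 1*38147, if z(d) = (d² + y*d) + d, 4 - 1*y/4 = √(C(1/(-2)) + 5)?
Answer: -38687 + 180*√2 ≈ -38432.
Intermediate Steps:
y = 16 - 6*√2 (y = 16 - 4*√(1/(-2) + 5) = 16 - 4*√(-½ + 5) = 16 - 6*√2 ≈ 7.5147)
z(d) = d + d² + d*(16 - 6*√2) (z(d) = (d² + (16 - 6*√2)*d) + d = (d² + d*(16 - 6*√2)) + d = d + d² + d*(16 - 6*√2))
(-82 + 52)*z(1) - 1*38147 = (-82 + 52)*(1*(17 + 1 - 6*√2)) - 1*38147 = -30*(18 - 6*√2) - 38147 = (-540 + 180*√2) - 38147 = -38687 + 180*√2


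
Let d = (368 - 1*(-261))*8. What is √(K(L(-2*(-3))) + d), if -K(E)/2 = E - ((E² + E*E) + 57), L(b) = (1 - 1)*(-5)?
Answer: √5146 ≈ 71.736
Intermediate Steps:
L(b) = 0 (L(b) = 0*(-5) = 0)
K(E) = 114 - 2*E + 4*E² (K(E) = -2*(E - ((E² + E*E) + 57)) = -2*(E - ((E² + E²) + 57)) = -2*(E - (2*E² + 57)) = -2*(E - (57 + 2*E²)) = -2*(E + (-57 - 2*E²)) = -2*(-57 + E - 2*E²) = 114 - 2*E + 4*E²)
d = 5032 (d = (368 + 261)*8 = 629*8 = 5032)
√(K(L(-2*(-3))) + d) = √((114 - 2*0 + 4*0²) + 5032) = √((114 + 0 + 4*0) + 5032) = √((114 + 0 + 0) + 5032) = √(114 + 5032) = √5146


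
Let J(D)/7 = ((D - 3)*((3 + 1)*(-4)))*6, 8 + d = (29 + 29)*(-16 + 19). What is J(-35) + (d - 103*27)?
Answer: 22921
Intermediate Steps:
d = 166 (d = -8 + (29 + 29)*(-16 + 19) = -8 + 58*3 = -8 + 174 = 166)
J(D) = 2016 - 672*D (J(D) = 7*(((D - 3)*((3 + 1)*(-4)))*6) = 7*(((-3 + D)*(4*(-4)))*6) = 7*(((-3 + D)*(-16))*6) = 7*((48 - 16*D)*6) = 7*(288 - 96*D) = 2016 - 672*D)
J(-35) + (d - 103*27) = (2016 - 672*(-35)) + (166 - 103*27) = (2016 + 23520) + (166 - 2781) = 25536 - 2615 = 22921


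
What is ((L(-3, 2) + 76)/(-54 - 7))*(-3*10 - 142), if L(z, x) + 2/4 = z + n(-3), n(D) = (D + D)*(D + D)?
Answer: 18662/61 ≈ 305.93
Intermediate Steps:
n(D) = 4*D² (n(D) = (2*D)*(2*D) = 4*D²)
L(z, x) = 71/2 + z (L(z, x) = -½ + (z + 4*(-3)²) = -½ + (z + 4*9) = -½ + (z + 36) = -½ + (36 + z) = 71/2 + z)
((L(-3, 2) + 76)/(-54 - 7))*(-3*10 - 142) = (((71/2 - 3) + 76)/(-54 - 7))*(-3*10 - 142) = ((65/2 + 76)/(-61))*(-30 - 142) = ((217/2)*(-1/61))*(-172) = -217/122*(-172) = 18662/61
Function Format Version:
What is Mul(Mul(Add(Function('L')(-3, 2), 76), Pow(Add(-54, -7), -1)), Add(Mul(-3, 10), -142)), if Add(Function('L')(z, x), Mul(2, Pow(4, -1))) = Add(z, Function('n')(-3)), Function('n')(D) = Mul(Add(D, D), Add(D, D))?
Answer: Rational(18662, 61) ≈ 305.93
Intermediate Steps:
Function('n')(D) = Mul(4, Pow(D, 2)) (Function('n')(D) = Mul(Mul(2, D), Mul(2, D)) = Mul(4, Pow(D, 2)))
Function('L')(z, x) = Add(Rational(71, 2), z) (Function('L')(z, x) = Add(Rational(-1, 2), Add(z, Mul(4, Pow(-3, 2)))) = Add(Rational(-1, 2), Add(z, Mul(4, 9))) = Add(Rational(-1, 2), Add(z, 36)) = Add(Rational(-1, 2), Add(36, z)) = Add(Rational(71, 2), z))
Mul(Mul(Add(Function('L')(-3, 2), 76), Pow(Add(-54, -7), -1)), Add(Mul(-3, 10), -142)) = Mul(Mul(Add(Add(Rational(71, 2), -3), 76), Pow(Add(-54, -7), -1)), Add(Mul(-3, 10), -142)) = Mul(Mul(Add(Rational(65, 2), 76), Pow(-61, -1)), Add(-30, -142)) = Mul(Mul(Rational(217, 2), Rational(-1, 61)), -172) = Mul(Rational(-217, 122), -172) = Rational(18662, 61)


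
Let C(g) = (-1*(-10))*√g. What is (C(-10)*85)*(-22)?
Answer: -18700*I*√10 ≈ -59135.0*I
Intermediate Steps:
C(g) = 10*√g
(C(-10)*85)*(-22) = ((10*√(-10))*85)*(-22) = ((10*(I*√10))*85)*(-22) = ((10*I*√10)*85)*(-22) = (850*I*√10)*(-22) = -18700*I*√10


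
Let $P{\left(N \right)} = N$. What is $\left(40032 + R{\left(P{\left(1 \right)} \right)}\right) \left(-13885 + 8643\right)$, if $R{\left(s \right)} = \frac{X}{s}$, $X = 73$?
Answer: $-210230410$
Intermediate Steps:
$R{\left(s \right)} = \frac{73}{s}$
$\left(40032 + R{\left(P{\left(1 \right)} \right)}\right) \left(-13885 + 8643\right) = \left(40032 + \frac{73}{1}\right) \left(-13885 + 8643\right) = \left(40032 + 73 \cdot 1\right) \left(-5242\right) = \left(40032 + 73\right) \left(-5242\right) = 40105 \left(-5242\right) = -210230410$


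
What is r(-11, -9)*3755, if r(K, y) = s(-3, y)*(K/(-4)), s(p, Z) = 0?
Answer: 0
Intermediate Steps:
r(K, y) = 0 (r(K, y) = 0*(K/(-4)) = 0*(K*(-¼)) = 0*(-K/4) = 0)
r(-11, -9)*3755 = 0*3755 = 0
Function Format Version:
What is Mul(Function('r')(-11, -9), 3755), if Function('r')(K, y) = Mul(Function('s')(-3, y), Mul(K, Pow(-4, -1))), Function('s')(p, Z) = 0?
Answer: 0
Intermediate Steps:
Function('r')(K, y) = 0 (Function('r')(K, y) = Mul(0, Mul(K, Pow(-4, -1))) = Mul(0, Mul(K, Rational(-1, 4))) = Mul(0, Mul(Rational(-1, 4), K)) = 0)
Mul(Function('r')(-11, -9), 3755) = Mul(0, 3755) = 0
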